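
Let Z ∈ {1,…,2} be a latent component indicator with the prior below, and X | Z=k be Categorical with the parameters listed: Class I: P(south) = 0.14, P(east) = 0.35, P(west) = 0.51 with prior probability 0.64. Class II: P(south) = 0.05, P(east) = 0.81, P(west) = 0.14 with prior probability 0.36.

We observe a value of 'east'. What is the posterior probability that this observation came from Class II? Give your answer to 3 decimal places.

0.566

The responsibility of component k is w_k f_k(x) divided by Σ_j w_j f_j(x).
Evaluate each component's likelihood at the observed value:
  p_I = P(east | comp) = 0.35
  p_II = P(east | comp) = 0.81
Multiply by the mixture weights:
  w_I·p_I = 0.64 × 0.35 = 0.224
  w_II·p_II = 0.36 × 0.81 = 0.2916
Denominator: 0.224 + 0.2916 = 0.5156
So the posterior for Class II is 0.2916 / 0.5156 ≈ 0.566.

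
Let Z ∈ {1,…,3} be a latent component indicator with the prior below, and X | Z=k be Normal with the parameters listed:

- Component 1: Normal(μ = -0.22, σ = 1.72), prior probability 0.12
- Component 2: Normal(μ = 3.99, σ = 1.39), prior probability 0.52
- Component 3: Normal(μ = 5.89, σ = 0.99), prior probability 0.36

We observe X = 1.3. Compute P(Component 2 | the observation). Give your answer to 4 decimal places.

Apply Bayes' rule: the posterior for each component is proportional to its prior times its likelihood at x.
Normal densities:
  p_1 = 0.156963
  p_2 = 0.04412
  p_3 = 8.65977e-06
Multiply by the mixture weights:
  π_1·p_1 = 0.12 × 0.156963 = 0.0188356
  π_2·p_2 = 0.52 × 0.04412 = 0.0229424
  π_3·p_3 = 0.36 × 8.65977e-06 = 3.11752e-06
Normaliser: 0.0188356 + 0.0229424 + 3.11752e-06 = 0.0417811
P(Component 2 | the observation) ≈ 0.5491

0.5491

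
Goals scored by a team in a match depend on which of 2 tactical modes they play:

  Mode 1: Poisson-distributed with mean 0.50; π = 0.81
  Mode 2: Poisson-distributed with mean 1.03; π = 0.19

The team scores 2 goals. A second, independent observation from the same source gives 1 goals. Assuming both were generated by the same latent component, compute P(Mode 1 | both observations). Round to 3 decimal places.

Posterior ∝ prior × likelihood, so P(k | x) ∝ π_k f_k(x); normalise over all components.
Since both observations come from the same component, the likelihood for component k is f_k(x₁)·f_k(x₂).
  L_1 = [e^(−0.50)·0.50^2/2! = 0.0758163] × [0.303265] = 0.0229925
  L_2 = [e^(−1.03)·1.03^2/2! = 0.189374] × [0.367717] = 0.0696362
Unnormalised posteriors:
  π_1·L_1 = 0.81 × 0.0229925 = 0.0186239
  π_2·L_2 = 0.19 × 0.0696362 = 0.0132309
Evidence: 0.0186239 + 0.0132309 = 0.0318548
P(Mode 1 | x) = 0.0186239 / 0.0318548 ≈ 0.585

0.585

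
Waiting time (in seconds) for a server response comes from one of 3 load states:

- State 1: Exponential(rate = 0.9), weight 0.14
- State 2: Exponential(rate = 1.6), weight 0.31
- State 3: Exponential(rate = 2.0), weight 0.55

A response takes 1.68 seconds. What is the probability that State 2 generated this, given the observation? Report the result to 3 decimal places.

0.338

Posterior ∝ prior × likelihood, so P(k | x) ∝ P(Z=k) f_k(x); normalise over all components.
Evaluate each component's likelihood at the observed value:
  p_1 = 0.9·e^(−0.9·1.68) = 0.9·e^(−1.5120) = 0.198422
  p_2 = 1.6·e^(−1.6·1.68) = 1.6·e^(−2.6880) = 0.108827
  p_3 = 2.0·e^(−2.0·1.68) = 2.0·e^(−3.3600) = 0.0694705
Weight by the priors:
  P(Z=1)·p_1 = 0.14 × 0.198422 = 0.027779
  P(Z=2)·p_2 = 0.31 × 0.108827 = 0.0337364
  P(Z=3)·p_3 = 0.55 × 0.0694705 = 0.0382088
Sum: 0.027779 + 0.0337364 + 0.0382088 = 0.0997242
So the posterior for State 2 is 0.0337364 / 0.0997242 ≈ 0.338.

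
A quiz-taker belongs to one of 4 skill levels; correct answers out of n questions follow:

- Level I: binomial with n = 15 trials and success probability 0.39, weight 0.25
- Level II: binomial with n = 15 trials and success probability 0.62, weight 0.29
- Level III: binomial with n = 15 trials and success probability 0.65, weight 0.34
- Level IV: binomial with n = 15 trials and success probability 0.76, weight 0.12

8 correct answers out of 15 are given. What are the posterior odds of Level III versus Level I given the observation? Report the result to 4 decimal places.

1.6577

Posterior odds = (P(Z=i) f_i(x)) / (P(Z=j) f_j(x)); the normalising sum cancels.
Component likelihoods at x = 8 correct answers out of 15:
  f_I = C(15,8)·0.39^8·0.61^7 = 6435·0.000535201·0.0314274 = 0.108237
  f_II = C(15,8)·0.62^8·0.38^7 = 6435·0.021834·0.00114416 = 0.160756
  f_III = C(15,8)·0.65^8·0.35^7 = 6435·0.0318645·0.000643393 = 0.131926
  f_IV = C(15,8)·0.76^8·0.24^7 = 6435·0.111303·4.58647e-05 = 0.03285
Posterior odds = (P(Z=III)·f_III) / (P(Z=I)·f_I) = (0.34·0.131926) / (0.25·0.108237) = 0.044855 / 0.0270592 ≈ 1.6577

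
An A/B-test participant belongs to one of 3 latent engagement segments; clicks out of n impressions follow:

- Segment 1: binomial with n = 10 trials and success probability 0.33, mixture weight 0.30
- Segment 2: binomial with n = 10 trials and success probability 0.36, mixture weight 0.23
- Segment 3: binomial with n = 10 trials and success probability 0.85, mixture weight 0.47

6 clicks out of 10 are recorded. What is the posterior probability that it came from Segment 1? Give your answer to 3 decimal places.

P(component k | x) = P(Z=k)·f_k(x) / marginal(x), where marginal(x) = Σ_j P(Z=j)·f_j(x).
Component likelihoods at x = 6 clicks out of 10:
  f_1 = 0.0546515
  f_2 = 0.0766927
  f_3 = 0.0400957
Unnormalised posteriors:
  P(Z=1)·f_1 = 0.30 × 0.0546515 = 0.0163955
  P(Z=2)·f_2 = 0.23 × 0.0766927 = 0.0176393
  P(Z=3)·f_3 = 0.47 × 0.0400957 = 0.018845
Denominator: 0.0163955 + 0.0176393 + 0.018845 = 0.0528798
So the posterior for Segment 1 is 0.0163955 / 0.0528798 ≈ 0.310.

0.310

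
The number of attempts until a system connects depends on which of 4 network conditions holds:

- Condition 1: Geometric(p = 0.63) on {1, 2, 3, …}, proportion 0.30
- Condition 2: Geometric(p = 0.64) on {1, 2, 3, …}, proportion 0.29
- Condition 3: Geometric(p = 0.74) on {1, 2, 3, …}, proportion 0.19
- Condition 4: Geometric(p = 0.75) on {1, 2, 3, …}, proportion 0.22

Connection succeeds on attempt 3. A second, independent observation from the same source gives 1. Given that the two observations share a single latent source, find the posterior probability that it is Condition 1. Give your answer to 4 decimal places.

Apply Bayes' rule: the posterior for each component is proportional to its prior times its likelihood at x.
Since both observations come from the same component, the likelihood for component k is f_k(x₁)·f_k(x₂).
  p_1 = [0.63·(1−0.63)^2 = 0.63·0.1369 = 0.086247] × [0.63] = 0.0543356
  p_2 = [0.64·(1−0.64)^2 = 0.64·0.1296 = 0.082944] × [0.64] = 0.0530842
  p_3 = [0.74·(1−0.74)^2 = 0.74·0.0676 = 0.050024] × [0.74] = 0.0370178
  p_4 = [0.75·(1−0.75)^2 = 0.75·0.0625 = 0.046875] × [0.75] = 0.0351562
Unnormalised posteriors:
  π_1·p_1 = 0.30 × 0.0543356 = 0.0163007
  π_2·p_2 = 0.29 × 0.0530842 = 0.0153944
  π_3·p_3 = 0.19 × 0.0370178 = 0.00703337
  π_4·p_4 = 0.22 × 0.0351562 = 0.00773437
Marginal: 0.0163007 + 0.0153944 + 0.00703337 + 0.00773437 = 0.0464628
So the posterior for Condition 1 is 0.0163007 / 0.0464628 ≈ 0.3508.

0.3508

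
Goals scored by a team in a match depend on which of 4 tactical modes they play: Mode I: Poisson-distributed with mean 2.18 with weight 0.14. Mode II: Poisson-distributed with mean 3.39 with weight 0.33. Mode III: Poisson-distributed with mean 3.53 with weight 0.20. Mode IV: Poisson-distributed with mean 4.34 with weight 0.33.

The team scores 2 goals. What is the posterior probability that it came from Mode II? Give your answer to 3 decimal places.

0.358

The responsibility of component k is π_k f_k(x) divided by Σ_j π_j f_j(x).
Component likelihoods at x = 2 goals:
  L_I = e^(−2.18)·2.18^2/2! = 0.268609
  L_II = e^(−3.39)·3.39^2/2! = 0.193692
  L_III = e^(−3.53)·3.53^2/2! = 0.182583
  L_IV = e^(−4.34)·4.34^2/2! = 0.122775
Weight by the priors:
  π_I·L_I = 0.14 × 0.268609 = 0.0376053
  π_II·L_II = 0.33 × 0.193692 = 0.0639183
  π_III·L_III = 0.20 × 0.182583 = 0.0365166
  π_IV·L_IV = 0.33 × 0.122775 = 0.0405159
Sum: 0.0376053 + 0.0639183 + 0.0365166 + 0.0405159 = 0.178556
So the posterior for Mode II is 0.0639183 / 0.178556 ≈ 0.358.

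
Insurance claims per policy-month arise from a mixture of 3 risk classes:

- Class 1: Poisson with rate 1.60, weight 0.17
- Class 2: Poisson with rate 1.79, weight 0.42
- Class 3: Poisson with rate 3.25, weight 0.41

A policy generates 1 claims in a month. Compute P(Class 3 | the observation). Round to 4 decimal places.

P(component k | x) = P(Z=k)·f_k(x) / marginal(x), where marginal(x) = Σ_j P(Z=j)·f_j(x).
Evaluate each component's likelihood at the observed value:
  p_1 = 0.323034
  p_2 = 0.298859
  p_3 = 0.126016
Unnormalised posteriors:
  P(Z=1)·p_1 = 0.17 × 0.323034 = 0.0549159
  P(Z=2)·p_2 = 0.42 × 0.298859 = 0.125521
  P(Z=3)·p_3 = 0.41 × 0.126016 = 0.0516666
Denominator: 0.0549159 + 0.125521 + 0.0516666 = 0.232103
Responsibility of Class 3: 0.0516666 / 0.232103 ≈ 0.2226

0.2226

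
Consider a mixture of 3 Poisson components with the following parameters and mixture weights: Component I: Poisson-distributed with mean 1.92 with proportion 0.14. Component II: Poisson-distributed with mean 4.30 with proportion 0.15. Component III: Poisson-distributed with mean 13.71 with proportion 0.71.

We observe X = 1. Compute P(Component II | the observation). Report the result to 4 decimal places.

P(component k | x) = P(Z=k)·f_k(x) / marginal(x), where marginal(x) = Σ_j P(Z=j)·f_j(x).
Evaluate each component's likelihood at the observed value:
  L_I = 0.281485
  L_II = 0.0583448
  L_III = 1.52356e-05
Unnormalised posteriors:
  P(Z=I)·L_I = 0.14 × 0.281485 = 0.039408
  P(Z=II)·L_II = 0.15 × 0.0583448 = 0.00875172
  P(Z=III)·L_III = 0.71 × 1.52356e-05 = 1.08173e-05
Sum: 0.039408 + 0.00875172 + 1.08173e-05 = 0.0481705
P(Component II | x) ≈ 0.1817

0.1817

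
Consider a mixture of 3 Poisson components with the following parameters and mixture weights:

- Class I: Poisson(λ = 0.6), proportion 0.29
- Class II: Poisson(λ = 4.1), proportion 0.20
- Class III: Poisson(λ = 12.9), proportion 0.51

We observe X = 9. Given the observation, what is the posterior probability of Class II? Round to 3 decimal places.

Apply Bayes' rule: the posterior for each component is proportional to its prior times its likelihood at x.
Component likelihoods at x = 9:
  L_I = e^(−0.6)·0.6^9/9! = 1.52413e-08
  L_II = e^(−4.1)·4.1^9/9! = 0.0149515
  L_III = e^(−12.9)·12.9^9/9! = 0.0680998
Multiply by the mixture weights:
  π_I·L_I = 0.29 × 1.52413e-08 = 4.41997e-09
  π_II·L_II = 0.20 × 0.0149515 = 0.0029903
  π_III·L_III = 0.51 × 0.0680998 = 0.0347309
Normaliser: 4.41997e-09 + 0.0029903 + 0.0347309 = 0.0377212
P(Class II | the observation) = 0.0029903 / 0.0377212 ≈ 0.079

0.079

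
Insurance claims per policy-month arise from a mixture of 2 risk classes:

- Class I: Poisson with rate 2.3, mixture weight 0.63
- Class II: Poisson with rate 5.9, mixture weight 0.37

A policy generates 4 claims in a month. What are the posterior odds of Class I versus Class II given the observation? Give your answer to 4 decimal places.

1.4391

Only the two components matter; the odds are (π_i f_i(x)) / (π_j f_j(x)).
Evaluate each component's likelihood at the observed value:
  f_I = e^(−2.3)·2.3^4/4! = 0.116902
  f_II = e^(−5.9)·5.9^4/4! = 0.138312
Posterior odds = (π_I·f_I) / (π_II·f_II) = (0.63·0.116902) / (0.37·0.138312) = 0.0736484 / 0.0511754 ≈ 1.4391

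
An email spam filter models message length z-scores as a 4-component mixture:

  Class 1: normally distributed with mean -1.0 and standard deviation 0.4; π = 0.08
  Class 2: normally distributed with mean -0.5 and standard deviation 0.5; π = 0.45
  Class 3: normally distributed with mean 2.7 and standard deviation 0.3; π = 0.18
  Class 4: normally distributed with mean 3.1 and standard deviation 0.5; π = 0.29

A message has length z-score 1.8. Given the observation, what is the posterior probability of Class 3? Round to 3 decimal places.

P(component k | x) = π_k·f_k(x) / marginal(x), where marginal(x) = Σ_j π_j·f_j(x).
Evaluate each component's likelihood at the observed value:
  p_1 = (1/(0.4·√(2π)))·exp(−(1.8−-1.0)²/(2·0.4²)) = 0.997356·exp(-24.50000) = 2.28368e-11
  p_2 = (1/(0.5·√(2π)))·exp(−(1.8−-0.5)²/(2·0.5²)) = 0.797885·exp(-10.58000) = 2.02817e-05
  p_3 = (1/(0.3·√(2π)))·exp(−(1.8−2.7)²/(2·0.3²)) = 1.329808·exp(-4.50000) = 0.0147728
  p_4 = (1/(0.5·√(2π)))·exp(−(1.8−3.1)²/(2·0.5²)) = 0.797885·exp(-3.38000) = 0.0271659
Prior × likelihood for each component:
  π_1·p_1 = 0.08 × 2.28368e-11 = 1.82694e-12
  π_2·p_2 = 0.45 × 2.02817e-05 = 9.12677e-06
  π_3·p_3 = 0.18 × 0.0147728 = 0.00265911
  π_4·p_4 = 0.29 × 0.0271659 = 0.00787812
Marginal: 1.82694e-12 + 9.12677e-06 + 0.00265911 + 0.00787812 = 0.0105464
P(Class 3 | 1.8) ≈ 0.252

0.252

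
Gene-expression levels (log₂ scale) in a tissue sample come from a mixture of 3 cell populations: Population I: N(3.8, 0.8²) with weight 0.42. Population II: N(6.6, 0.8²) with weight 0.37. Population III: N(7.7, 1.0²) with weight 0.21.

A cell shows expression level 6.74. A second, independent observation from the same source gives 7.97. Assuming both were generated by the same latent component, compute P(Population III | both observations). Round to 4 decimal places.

P(component k | x) = P(Z=k)·f_k(x) / marginal(x), where marginal(x) = Σ_j P(Z=j)·f_j(x).
Since both observations come from the same component, the likelihood for component k is f_k(x₁)·f_k(x₂).
  L_I = [0.000582252] × [6.27907e-07] = 3.656e-10
  L_II = [0.4911] × [0.115081] = 0.0565161
  L_III = [0.251644] × [0.384663] = 0.0967982
Weight by the priors:
  P(Z=I)·L_I = 0.42 × 3.656e-10 = 1.53552e-10
  P(Z=II)·L_II = 0.37 × 0.0565161 = 0.0209109
  P(Z=III)·L_III = 0.21 × 0.0967982 = 0.0203276
Normaliser: 1.53552e-10 + 0.0209109 + 0.0203276 = 0.0412386
P(Population III | x) ≈ 0.4929

0.4929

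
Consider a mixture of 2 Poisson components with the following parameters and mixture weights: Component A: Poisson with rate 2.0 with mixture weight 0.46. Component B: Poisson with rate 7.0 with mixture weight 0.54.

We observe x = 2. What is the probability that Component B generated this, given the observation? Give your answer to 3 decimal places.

The responsibility of component k is P(Z=k) f_k(x) divided by Σ_j P(Z=j) f_j(x).
Evaluate each component's likelihood at the observed value:
  p_A = e^(−2.0)·2.0^2/2! = 0.270671
  p_B = e^(−7.0)·7.0^2/2! = 0.0223411
Prior × likelihood for each component:
  P(Z=A)·p_A = 0.46 × 0.270671 = 0.124508
  P(Z=B)·p_B = 0.54 × 0.0223411 = 0.0120642
Evidence: 0.124508 + 0.0120642 = 0.136573
P(Component B | data) ≈ 0.088

0.088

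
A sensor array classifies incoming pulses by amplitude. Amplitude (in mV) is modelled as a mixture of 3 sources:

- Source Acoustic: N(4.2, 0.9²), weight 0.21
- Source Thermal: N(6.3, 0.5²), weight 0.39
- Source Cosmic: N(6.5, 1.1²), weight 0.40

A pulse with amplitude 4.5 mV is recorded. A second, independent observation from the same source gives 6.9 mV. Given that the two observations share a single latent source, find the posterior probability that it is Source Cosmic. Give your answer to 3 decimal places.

0.938

The responsibility of component k is w_k f_k(x) divided by Σ_j w_j f_j(x).
Since both observations come from the same component, the likelihood for component k is f_k(x₁)·f_k(x₂).
  L_Acoustic = [(1/(0.9·√(2π)))·exp(−(4.5−4.2)²/(2·0.9²)) = 0.443269·exp(-0.05556) = 0.419315] × [0.00492428] = 0.00206482
  L_Thermal = [(1/(0.5·√(2π)))·exp(−(4.5−6.3)²/(2·0.5²)) = 0.797885·exp(-6.48000) = 0.0012238] × [0.388372] = 0.000475291
  L_Cosmic = [(1/(1.1·√(2π)))·exp(−(4.5−6.5)²/(2·1.1²)) = 0.362675·exp(-1.65289) = 0.0694505] × [0.339472] = 0.0235765
Unnormalised posteriors:
  w_Acoustic·L_Acoustic = 0.21 × 0.00206482 = 0.000433612
  w_Thermal·L_Thermal = 0.39 × 0.000475291 = 0.000185364
  w_Cosmic·L_Cosmic = 0.40 × 0.0235765 = 0.00943059
Sum: 0.000433612 + 0.000185364 + 0.00943059 = 0.0100496
P(Source Cosmic | x₁, x₂) = 0.00943059 / 0.0100496 ≈ 0.938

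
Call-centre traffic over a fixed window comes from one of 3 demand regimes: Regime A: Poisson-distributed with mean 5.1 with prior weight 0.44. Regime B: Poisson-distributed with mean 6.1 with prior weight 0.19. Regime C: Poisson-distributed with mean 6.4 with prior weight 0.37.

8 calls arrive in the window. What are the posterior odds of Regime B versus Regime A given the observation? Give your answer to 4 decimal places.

Since P(k|x) ∝ w_k f_k(x), the posterior odds are w_i f_i(x) / (w_j f_j(x)).
Evaluate each component's likelihood at the observed value:
  L_A = e^(−5.1)·5.1^8/8! = 0.0692052
  L_B = e^(−6.1)·6.1^8/8! = 0.10664
  L_C = e^(−6.4)·6.4^8/8! = 0.115994
Posterior odds = (w_B·L_B) / (w_A·L_A) = (0.19·0.10664) / (0.44·0.0692052) = 0.0202617 / 0.0304503 ≈ 0.6654

0.6654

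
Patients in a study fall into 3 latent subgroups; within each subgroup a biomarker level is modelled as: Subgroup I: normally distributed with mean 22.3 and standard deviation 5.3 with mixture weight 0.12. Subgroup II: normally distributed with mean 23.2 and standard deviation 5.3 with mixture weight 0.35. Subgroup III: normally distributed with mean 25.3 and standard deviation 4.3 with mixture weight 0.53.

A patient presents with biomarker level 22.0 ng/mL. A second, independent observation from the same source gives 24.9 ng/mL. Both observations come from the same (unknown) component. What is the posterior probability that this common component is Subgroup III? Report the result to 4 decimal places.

0.5812

By Bayes' theorem, P(k | x) = P(Z=k) f_k(x) / Σ_j P(Z=j) f_j(x).
Since both observations come from the same component, the likelihood for component k is f_k(x₁)·f_k(x₂).
  p_I = [(1/(5.3·√(2π)))·exp(−(22.0−22.3)²/(2·5.3²)) = 0.075272·exp(-0.00160) = 0.0751516] × [0.0667385] = 0.00501551
  p_II = [(1/(5.3·√(2π)))·exp(−(22.0−23.2)²/(2·5.3²)) = 0.075272·exp(-0.02563) = 0.0733673] × [0.0714979] = 0.00524561
  p_III = [(1/(4.3·√(2π)))·exp(−(22.0−25.3)²/(2·4.3²)) = 0.092777·exp(-0.29448) = 0.0691113] × [0.0923767] = 0.00638428
Unnormalised posteriors:
  P(Z=I)·p_I = 0.12 × 0.00501551 = 0.000601861
  P(Z=II)·p_II = 0.35 × 0.00524561 = 0.00183596
  P(Z=III)·p_III = 0.53 × 0.00638428 = 0.00338367
Denominator: 0.000601861 + 0.00183596 + 0.00338367 = 0.00582149
P(Subgroup III | data) = 0.00338367 / 0.00582149 ≈ 0.5812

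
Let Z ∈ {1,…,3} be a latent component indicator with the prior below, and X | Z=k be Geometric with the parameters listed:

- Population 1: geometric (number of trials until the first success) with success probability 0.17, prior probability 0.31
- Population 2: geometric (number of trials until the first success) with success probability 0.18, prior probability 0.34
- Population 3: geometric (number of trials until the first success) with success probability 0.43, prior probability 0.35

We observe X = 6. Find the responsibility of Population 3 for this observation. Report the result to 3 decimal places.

0.172

Posterior ∝ prior × likelihood, so P(k | x) ∝ π_k f_k(x); normalise over all components.
Evaluate each component's likelihood at the observed value:
  L_1 = 0.0669637
  L_2 = 0.0667332
  L_3 = 0.0258728
Prior × likelihood for each component:
  π_1·L_1 = 0.31 × 0.0669637 = 0.0207587
  π_2·L_2 = 0.34 × 0.0667332 = 0.0226893
  π_3·L_3 = 0.35 × 0.0258728 = 0.00905547
Marginal: 0.0207587 + 0.0226893 + 0.00905547 = 0.0525035
P(Population 3 | the observation) ≈ 0.172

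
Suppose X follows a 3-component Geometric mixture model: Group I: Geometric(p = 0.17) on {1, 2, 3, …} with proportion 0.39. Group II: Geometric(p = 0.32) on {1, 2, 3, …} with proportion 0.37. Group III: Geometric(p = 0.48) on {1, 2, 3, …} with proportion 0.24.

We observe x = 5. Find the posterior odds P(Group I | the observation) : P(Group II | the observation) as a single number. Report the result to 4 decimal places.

1.2429

The posterior odds equal the prior odds times the likelihood ratio: (w_i/w_j)·(f_i(x)/f_j(x)).
Evaluate each component's likelihood at the observed value:
  f_I = 0.0806791
  f_II = 0.0684204
  f_III = 0.0350958
Posterior odds = (w_I·f_I) / (w_II·f_II) = (0.39·0.0806791) / (0.37·0.0684204) = 0.0314649 / 0.0253155 ≈ 1.2429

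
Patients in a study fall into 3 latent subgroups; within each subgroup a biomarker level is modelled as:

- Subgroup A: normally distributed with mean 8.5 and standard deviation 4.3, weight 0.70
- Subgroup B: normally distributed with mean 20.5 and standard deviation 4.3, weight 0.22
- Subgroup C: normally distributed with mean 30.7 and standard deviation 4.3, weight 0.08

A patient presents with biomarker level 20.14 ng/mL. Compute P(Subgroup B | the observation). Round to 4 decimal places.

0.9093

Posterior ∝ prior × likelihood, so P(k | x) ∝ π_k f_k(x); normalise over all components.
Normal densities:
  p_A = 0.00237819
  p_B = 0.0924527
  p_C = 0.00454801
Multiply by the mixture weights:
  π_A·p_A = 0.70 × 0.00237819 = 0.00166473
  π_B·p_B = 0.22 × 0.0924527 = 0.0203396
  π_C·p_C = 0.08 × 0.00454801 = 0.000363841
Denominator: 0.00166473 + 0.0203396 + 0.000363841 = 0.0223682
Responsibility of Subgroup B: 0.0203396 / 0.0223682 ≈ 0.9093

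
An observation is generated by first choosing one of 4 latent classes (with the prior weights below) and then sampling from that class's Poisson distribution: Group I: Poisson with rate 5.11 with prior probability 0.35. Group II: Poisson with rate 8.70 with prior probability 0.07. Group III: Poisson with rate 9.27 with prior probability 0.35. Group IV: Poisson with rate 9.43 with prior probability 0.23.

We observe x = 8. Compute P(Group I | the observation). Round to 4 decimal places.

Apply Bayes' rule: the posterior for each component is proportional to its prior times its likelihood at x.
Component likelihoods at x = 8:
  p_I = e^(−5.11)·5.11^8/8! = 0.0695988
  p_II = e^(−8.70)·8.70^8/8! = 0.135604
  p_III = e^(−9.27)·9.27^8/8! = 0.127411
  p_IV = e^(−9.43)·9.43^8/8! = 0.124502
Weight by the priors:
  w_I·p_I = 0.35 × 0.0695988 = 0.0243596
  w_II·p_II = 0.07 × 0.135604 = 0.00949226
  w_III·p_III = 0.35 × 0.127411 = 0.0445939
  w_IV·p_IV = 0.23 × 0.124502 = 0.0286354
Denominator: 0.0243596 + 0.00949226 + 0.0445939 + 0.0286354 = 0.107081
So the posterior for Group I is 0.0243596 / 0.107081 ≈ 0.2275.

0.2275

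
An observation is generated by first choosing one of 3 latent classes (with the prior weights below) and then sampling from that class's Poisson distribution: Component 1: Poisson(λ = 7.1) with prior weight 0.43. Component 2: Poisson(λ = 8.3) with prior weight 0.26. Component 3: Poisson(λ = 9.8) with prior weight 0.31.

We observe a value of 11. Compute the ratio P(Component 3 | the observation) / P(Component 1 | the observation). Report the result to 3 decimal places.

1.679

Only the two components matter; the odds are (P(Z=i) f_i(x)) / (P(Z=j) f_j(x)).
Poisson probabilities:
  p_1 = 0.0477744
  p_2 = 0.0801787
  p_3 = 0.111236
Posterior odds = (P(Z=3)·p_3) / (P(Z=1)·p_1) = (0.31·0.111236) / (0.43·0.0477744) = 0.0344831 / 0.020543 ≈ 1.679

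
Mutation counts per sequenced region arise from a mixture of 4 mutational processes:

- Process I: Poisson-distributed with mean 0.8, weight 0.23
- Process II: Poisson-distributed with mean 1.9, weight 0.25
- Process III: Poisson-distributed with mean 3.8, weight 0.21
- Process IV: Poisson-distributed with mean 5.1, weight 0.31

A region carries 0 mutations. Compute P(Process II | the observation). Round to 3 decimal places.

0.254

By Bayes' theorem, P(k | x) = π_k f_k(x) / Σ_j π_j f_j(x).
Evaluate each component's likelihood at the observed value:
  L_I = 0.449329
  L_II = 0.149569
  L_III = 0.0223708
  L_IV = 0.00609675
Weight by the priors:
  π_I·L_I = 0.23 × 0.449329 = 0.103346
  π_II·L_II = 0.25 × 0.149569 = 0.0373922
  π_III·L_III = 0.21 × 0.0223708 = 0.00469786
  π_IV·L_IV = 0.31 × 0.00609675 = 0.00188999
Evidence: 0.103346 + 0.0373922 + 0.00469786 + 0.00188999 = 0.147326
So the posterior for Process II is 0.0373922 / 0.147326 ≈ 0.254.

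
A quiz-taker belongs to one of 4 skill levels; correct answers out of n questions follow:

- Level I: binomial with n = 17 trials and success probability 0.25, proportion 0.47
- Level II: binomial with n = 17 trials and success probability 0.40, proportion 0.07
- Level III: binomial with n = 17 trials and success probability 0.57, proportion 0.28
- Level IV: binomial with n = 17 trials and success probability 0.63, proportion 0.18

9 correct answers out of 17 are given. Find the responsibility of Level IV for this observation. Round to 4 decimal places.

P(component k | x) = w_k·f_k(x) / marginal(x), where marginal(x) = Σ_j w_j·f_j(x).
Binomial probabilities:
  p_I = 0.009284
  p_II = 0.107037
  p_III = 0.180471
  p_IV = 0.133495
Multiply by the mixture weights:
  w_I·p_I = 0.47 × 0.009284 = 0.00436348
  w_II·p_II = 0.07 × 0.107037 = 0.00749261
  w_III·p_III = 0.28 × 0.180471 = 0.0505317
  w_IV·p_IV = 0.18 × 0.133495 = 0.024029
Evidence: 0.00436348 + 0.00749261 + 0.0505317 + 0.024029 = 0.0864169
P(Level IV | data) ≈ 0.2781

0.2781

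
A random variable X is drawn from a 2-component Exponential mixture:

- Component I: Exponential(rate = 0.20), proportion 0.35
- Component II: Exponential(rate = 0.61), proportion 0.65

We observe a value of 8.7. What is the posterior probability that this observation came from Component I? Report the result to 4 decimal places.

0.8621

P(component k | x) = π_k·f_k(x) / marginal(x), where marginal(x) = Σ_j π_j·f_j(x).
Evaluate each component's likelihood at the observed value:
  p_I = 0.0351041
  p_II = 0.00302363
Weight by the priors:
  π_I·p_I = 0.35 × 0.0351041 = 0.0122864
  π_II·p_II = 0.65 × 0.00302363 = 0.00196536
Evidence: 0.0122864 + 0.00196536 = 0.0142518
Responsibility of Component I: 0.0122864 / 0.0142518 ≈ 0.8621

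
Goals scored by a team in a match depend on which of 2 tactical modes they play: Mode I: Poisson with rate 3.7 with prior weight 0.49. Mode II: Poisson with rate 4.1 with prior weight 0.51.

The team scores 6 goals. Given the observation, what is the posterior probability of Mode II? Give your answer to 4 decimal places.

Posterior ∝ prior × likelihood, so P(k | x) ∝ w_k f_k(x); normalise over all components.
Evaluate each component's likelihood at the observed value:
  f_I = e^(−3.7)·3.7^6/6! = 0.0881025
  f_II = e^(−4.1)·4.1^6/6! = 0.109336
Prior × likelihood for each component:
  w_I·f_I = 0.49 × 0.0881025 = 0.0431702
  w_II·f_II = 0.51 × 0.109336 = 0.0557614
Sum: 0.0431702 + 0.0557614 = 0.0989316
Responsibility of Mode II: 0.0557614 / 0.0989316 ≈ 0.5636

0.5636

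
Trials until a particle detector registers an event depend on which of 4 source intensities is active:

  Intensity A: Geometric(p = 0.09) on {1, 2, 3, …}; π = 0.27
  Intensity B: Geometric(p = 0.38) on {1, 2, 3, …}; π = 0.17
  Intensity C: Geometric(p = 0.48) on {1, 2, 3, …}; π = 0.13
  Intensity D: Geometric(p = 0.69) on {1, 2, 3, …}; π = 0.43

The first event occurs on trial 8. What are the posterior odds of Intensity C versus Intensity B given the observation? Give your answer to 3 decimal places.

The posterior odds equal the prior odds times the likelihood ratio: (π_i/π_j)·(f_i(x)/f_j(x)).
Component likelihoods at x = 8:
  f_A = 0.0465085
  f_B = 0.0133821
  f_C = 0.00493474
  f_D = 0.000189837
Odds = (0.13/0.17) × (0.00493474/0.0133821) = 0.764706 × 0.368756 ≈ 0.282

0.282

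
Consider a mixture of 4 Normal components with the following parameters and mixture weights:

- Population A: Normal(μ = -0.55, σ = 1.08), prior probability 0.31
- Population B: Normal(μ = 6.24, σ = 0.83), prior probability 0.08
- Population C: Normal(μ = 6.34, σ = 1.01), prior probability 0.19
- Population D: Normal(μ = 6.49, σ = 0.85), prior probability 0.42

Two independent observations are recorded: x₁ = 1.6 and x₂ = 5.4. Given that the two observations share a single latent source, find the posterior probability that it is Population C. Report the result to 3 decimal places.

0.982

The responsibility of component k is w_k f_k(x) divided by Σ_j w_j f_j(x).
Since both observations come from the same component, the likelihood for component k is f_k(x₁)·f_k(x₂).
  f_A = [(1/(1.08·√(2π)))·exp(−(1.6−-0.55)²/(2·1.08²)) = 0.369391·exp(-1.98152) = 0.0509238] × [9.47647e-08] = 4.82579e-09
  f_B = [(1/(0.83·√(2π)))·exp(−(1.6−6.24)²/(2·0.83²)) = 0.480653·exp(-15.62607) = 7.86169e-08] × [0.288019] = 2.26431e-08
  f_C = [(1/(1.01·√(2π)))·exp(−(1.6−6.34)²/(2·1.01²)) = 0.394992·exp(-11.01245) = 6.51542e-06] × [0.256152] = 1.66894e-06
  f_D = [(1/(0.85·√(2π)))·exp(−(1.6−6.49)²/(2·0.85²)) = 0.469344·exp(-16.54817) = 3.05291e-08] × [0.206257] = 6.29683e-09
Unnormalised posteriors:
  w_A·f_A = 0.31 × 4.82579e-09 = 1.49599e-09
  w_B·f_B = 0.08 × 2.26431e-08 = 1.81145e-09
  w_C·f_C = 0.19 × 1.66894e-06 = 3.17098e-07
  w_D·f_D = 0.42 × 6.29683e-09 = 2.64467e-09
Sum: 1.49599e-09 + 1.81145e-09 + 3.17098e-07 + 2.64467e-09 = 3.23051e-07
P(Population C | x) ≈ 0.982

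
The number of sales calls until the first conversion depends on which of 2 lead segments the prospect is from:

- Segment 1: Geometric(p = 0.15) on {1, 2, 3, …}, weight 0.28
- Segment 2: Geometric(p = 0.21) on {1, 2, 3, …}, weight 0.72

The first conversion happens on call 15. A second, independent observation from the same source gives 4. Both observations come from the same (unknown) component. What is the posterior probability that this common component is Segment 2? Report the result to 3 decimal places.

The responsibility of component k is π_k f_k(x) divided by Σ_j π_j f_j(x).
Since both observations come from the same component, the likelihood for component k is f_k(x₁)·f_k(x₂).
  p_1 = [0.15·(1−0.15)^14 = 0.15·0.10277 = 0.0154155] × [0.0921187] = 0.00142005
  p_2 = [0.21·(1−0.21)^14 = 0.21·0.036879 = 0.00774459] × [0.103538] = 0.000801861
Weight by the priors:
  π_1·p_1 = 0.28 × 0.00142005 = 0.000397615
  π_2·p_2 = 0.72 × 0.000801861 = 0.00057734
Evidence: 0.000397615 + 0.00057734 = 0.000974955
Responsibility of Segment 2: 0.00057734 / 0.000974955 ≈ 0.592

0.592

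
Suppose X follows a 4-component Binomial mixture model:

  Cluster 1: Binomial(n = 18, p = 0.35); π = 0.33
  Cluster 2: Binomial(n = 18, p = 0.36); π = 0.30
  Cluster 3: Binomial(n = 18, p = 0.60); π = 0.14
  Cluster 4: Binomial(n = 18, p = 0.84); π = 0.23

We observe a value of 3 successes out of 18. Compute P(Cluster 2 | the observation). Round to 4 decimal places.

By Bayes' theorem, P(k | x) = w_k f_k(x) / Σ_j w_j f_j(x).
Binomial probabilities:
  L_1 = C(18,3)·0.35^3·0.65^15 = 816·0.042875·0.00156207 = 0.0546506
  L_2 = C(18,3)·0.36^3·0.64^15 = 816·0.046656·0.00123794 = 0.04713
  L_3 = C(18,3)·0.60^3·0.40^15 = 816·0.216·1.07374e-06 = 0.000189253
  L_4 = C(18,3)·0.84^3·0.16^15 = 816·0.592704·1.15292e-12 = 5.57606e-10
Unnormalised posteriors:
  w_1·L_1 = 0.33 × 0.0546506 = 0.0180347
  w_2·L_2 = 0.30 × 0.04713 = 0.014139
  w_3·L_3 = 0.14 × 0.000189253 = 2.64955e-05
  w_4·L_4 = 0.23 × 5.57606e-10 = 1.28249e-10
Denominator: 0.0180347 + 0.014139 + 2.64955e-05 + 1.28249e-10 = 0.0322002
P(Cluster 2 | 3 successes out of 18) = 0.014139 / 0.0322002 ≈ 0.4391

0.4391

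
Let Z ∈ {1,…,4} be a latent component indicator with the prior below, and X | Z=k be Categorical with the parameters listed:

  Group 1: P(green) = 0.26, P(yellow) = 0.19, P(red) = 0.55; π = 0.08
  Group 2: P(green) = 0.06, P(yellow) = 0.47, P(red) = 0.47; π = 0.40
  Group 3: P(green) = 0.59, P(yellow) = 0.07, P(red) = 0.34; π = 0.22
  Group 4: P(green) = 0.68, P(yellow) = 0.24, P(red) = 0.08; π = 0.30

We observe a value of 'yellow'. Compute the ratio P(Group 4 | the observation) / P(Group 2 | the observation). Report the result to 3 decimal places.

Since P(k|x) ∝ π_k f_k(x), the posterior odds are π_i f_i(x) / (π_j f_j(x)).
Evaluate each component's likelihood at the observed value:
  p_1 = 0.19
  p_2 = 0.47
  p_3 = 0.07
  p_4 = 0.24
Odds = (0.30/0.40) × (0.24/0.47) = 0.75 × 0.510638 ≈ 0.383

0.383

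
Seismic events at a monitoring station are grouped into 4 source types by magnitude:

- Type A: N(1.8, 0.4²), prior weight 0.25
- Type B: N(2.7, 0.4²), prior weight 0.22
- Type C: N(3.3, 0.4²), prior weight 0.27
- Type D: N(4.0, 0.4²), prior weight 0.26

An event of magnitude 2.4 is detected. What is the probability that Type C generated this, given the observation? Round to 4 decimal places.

The responsibility of component k is π_k f_k(x) divided by Σ_j π_j f_j(x).
Component likelihoods at x = 2.4:
  p_A = 0.323794
  p_B = 0.752844
  p_C = 0.0793491
  p_D = 0.000334576
Unnormalised posteriors:
  π_A·p_A = 0.25 × 0.323794 = 0.0809485
  π_B·p_B = 0.22 × 0.752844 = 0.165626
  π_C·p_C = 0.27 × 0.0793491 = 0.0214243
  π_D·p_D = 0.26 × 0.000334576 = 8.69896e-05
Normaliser: 0.0809485 + 0.165626 + 0.0214243 + 8.69896e-05 = 0.268085
P(Type C | x) ≈ 0.0799

0.0799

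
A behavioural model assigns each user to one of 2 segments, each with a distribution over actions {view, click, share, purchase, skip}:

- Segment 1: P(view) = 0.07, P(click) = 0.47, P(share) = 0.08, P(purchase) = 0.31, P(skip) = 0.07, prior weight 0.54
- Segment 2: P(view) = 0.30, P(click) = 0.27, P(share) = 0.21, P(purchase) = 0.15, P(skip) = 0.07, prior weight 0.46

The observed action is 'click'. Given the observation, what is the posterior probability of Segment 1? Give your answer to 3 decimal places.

0.671

Posterior ∝ prior × likelihood, so P(k | x) ∝ P(Z=k) f_k(x); normalise over all components.
Categorical probabilities:
  p_1 = 0.47
  p_2 = 0.27
Prior × likelihood for each component:
  P(Z=1)·p_1 = 0.54 × 0.47 = 0.2538
  P(Z=2)·p_2 = 0.46 × 0.27 = 0.1242
Normaliser: 0.2538 + 0.1242 = 0.378
Responsibility of Segment 1: 0.2538 / 0.378 ≈ 0.671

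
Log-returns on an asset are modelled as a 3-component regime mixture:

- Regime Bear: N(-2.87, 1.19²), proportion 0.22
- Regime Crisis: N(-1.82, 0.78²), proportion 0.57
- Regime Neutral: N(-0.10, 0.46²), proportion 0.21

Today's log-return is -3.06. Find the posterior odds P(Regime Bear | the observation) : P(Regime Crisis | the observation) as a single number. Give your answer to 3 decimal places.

The posterior odds equal the prior odds times the likelihood ratio: (P(Z=i)/P(Z=j))·(f_i(x)/f_j(x)).
Evaluate each component's likelihood at the observed value:
  p_Bear = (1/(1.19·√(2π)))·exp(−(-3.06−-2.87)²/(2·1.19²)) = 0.335246·exp(-0.01275) = 0.331
  p_Crisis = (1/(0.78·√(2π)))·exp(−(-3.06−-1.82)²/(2·0.78²)) = 0.511464·exp(-1.26364) = 0.144551
  p_Neutral = (1/(0.46·√(2π)))·exp(−(-3.06−-0.10)²/(2·0.46²)) = 0.867266·exp(-20.70321) = 8.84832e-10
0.0728199 / 0.0823943 ≈ 0.884

0.884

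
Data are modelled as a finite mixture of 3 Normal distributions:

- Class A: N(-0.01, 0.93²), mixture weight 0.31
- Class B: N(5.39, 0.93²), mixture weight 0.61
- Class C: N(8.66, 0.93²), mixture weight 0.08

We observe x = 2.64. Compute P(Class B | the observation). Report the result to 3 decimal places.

0.590

Apply Bayes' rule: the posterior for each component is proportional to its prior times its likelihood at x.
Normal densities:
  L_A = (1/(0.93·√(2π)))·exp(−(2.64−-0.01)²/(2·0.93²)) = 0.428970·exp(-4.05972) = 0.0074014
  L_B = (1/(0.93·√(2π)))·exp(−(2.64−5.39)²/(2·0.93²)) = 0.428970·exp(-4.37189) = 0.00541674
  L_C = (1/(0.93·√(2π)))·exp(−(2.64−8.66)²/(2·0.93²)) = 0.428970·exp(-20.95063) = 3.41731e-10
Multiply by the mixture weights:
  π_A·L_A = 0.31 × 0.0074014 = 0.00229443
  π_B·L_B = 0.61 × 0.00541674 = 0.00330421
  π_C·L_C = 0.08 × 3.41731e-10 = 2.73385e-11
Denominator: 0.00229443 + 0.00330421 + 2.73385e-11 = 0.00559865
Responsibility of Class B: 0.00330421 / 0.00559865 ≈ 0.590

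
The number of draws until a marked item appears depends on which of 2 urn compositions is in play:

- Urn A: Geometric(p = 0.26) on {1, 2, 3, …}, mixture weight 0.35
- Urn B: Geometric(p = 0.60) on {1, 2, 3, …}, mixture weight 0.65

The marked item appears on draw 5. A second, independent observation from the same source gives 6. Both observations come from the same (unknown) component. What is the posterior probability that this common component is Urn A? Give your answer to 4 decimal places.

0.9625

Posterior ∝ prior × likelihood, so P(k | x) ∝ w_k f_k(x); normalise over all components.
Since both observations come from the same component, the likelihood for component k is f_k(x₁)·f_k(x₂).
  L_A = [0.0779651] × [0.0576942] = 0.00449813
  L_B = [0.01536] × [0.006144] = 9.43718e-05
Weight by the priors:
  w_A·L_A = 0.35 × 0.00449813 = 0.00157435
  w_B·L_B = 0.65 × 9.43718e-05 = 6.13417e-05
Denominator: 0.00157435 + 6.13417e-05 = 0.00163569
Responsibility of Urn A: 0.00157435 / 0.00163569 ≈ 0.9625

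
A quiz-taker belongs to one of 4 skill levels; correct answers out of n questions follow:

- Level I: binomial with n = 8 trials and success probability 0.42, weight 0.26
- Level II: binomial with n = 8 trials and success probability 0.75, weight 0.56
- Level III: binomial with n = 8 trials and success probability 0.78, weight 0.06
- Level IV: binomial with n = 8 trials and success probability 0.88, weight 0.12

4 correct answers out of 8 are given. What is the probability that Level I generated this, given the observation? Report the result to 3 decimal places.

P(component k | x) = P(Z=k)·f_k(x) / marginal(x), where marginal(x) = Σ_j P(Z=j)·f_j(x).
Component likelihoods at x = 4 correct answers out of 8:
  p_I = C(8,4)·0.42^4·0.58^4 = 70·0.031117·0.113165 = 0.246494
  p_II = C(8,4)·0.75^4·0.25^4 = 70·0.316406·0.00390625 = 0.0865173
  p_III = C(8,4)·0.78^4·0.22^4 = 70·0.370151·0.00234256 = 0.060697
  p_IV = C(8,4)·0.88^4·0.12^4 = 70·0.599695·0.00020736 = 0.0087047
Multiply by the mixture weights:
  P(Z=I)·p_I = 0.26 × 0.246494 = 0.0640886
  P(Z=II)·p_II = 0.56 × 0.0865173 = 0.0484497
  P(Z=III)·p_III = 0.06 × 0.060697 = 0.00364182
  P(Z=IV)·p_IV = 0.12 × 0.0087047 = 0.00104456
Normaliser: 0.0640886 + 0.0484497 + 0.00364182 + 0.00104456 = 0.117225
So the posterior for Level I is 0.0640886 / 0.117225 ≈ 0.547.

0.547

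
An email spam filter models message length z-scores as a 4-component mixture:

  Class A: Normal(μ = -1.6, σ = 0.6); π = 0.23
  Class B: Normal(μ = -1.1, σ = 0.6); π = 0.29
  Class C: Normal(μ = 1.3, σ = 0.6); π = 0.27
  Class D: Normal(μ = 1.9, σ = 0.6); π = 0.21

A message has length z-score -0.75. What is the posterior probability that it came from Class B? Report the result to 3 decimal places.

0.742

Apply Bayes' rule: the posterior for each component is proportional to its prior times its likelihood at x.
Normal densities:
  L_A = 0.243757
  L_B = 0.560878
  L_C = 0.00194029
  L_D = 3.8626e-05
Weight by the priors:
  π_A·L_A = 0.23 × 0.243757 = 0.056064
  π_B·L_B = 0.29 × 0.560878 = 0.162655
  π_C·L_C = 0.27 × 0.00194029 = 0.000523878
  π_D·L_D = 0.21 × 3.8626e-05 = 8.11146e-06
Marginal: 0.056064 + 0.162655 + 0.000523878 + 8.11146e-06 = 0.219251
Responsibility of Class B: 0.162655 / 0.219251 ≈ 0.742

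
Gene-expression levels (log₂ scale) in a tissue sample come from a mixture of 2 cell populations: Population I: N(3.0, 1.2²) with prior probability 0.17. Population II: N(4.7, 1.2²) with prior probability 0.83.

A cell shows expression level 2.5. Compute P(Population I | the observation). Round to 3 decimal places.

0.502

Apply Bayes' rule: the posterior for each component is proportional to its prior times its likelihood at x.
Normal densities:
  p_I = 0.30481
  p_II = 0.061926
Unnormalised posteriors:
  w_I·p_I = 0.17 × 0.30481 = 0.0518178
  w_II·p_II = 0.83 × 0.061926 = 0.0513986
Evidence: 0.0518178 + 0.0513986 = 0.103216
Responsibility of Population I: 0.0518178 / 0.103216 ≈ 0.502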